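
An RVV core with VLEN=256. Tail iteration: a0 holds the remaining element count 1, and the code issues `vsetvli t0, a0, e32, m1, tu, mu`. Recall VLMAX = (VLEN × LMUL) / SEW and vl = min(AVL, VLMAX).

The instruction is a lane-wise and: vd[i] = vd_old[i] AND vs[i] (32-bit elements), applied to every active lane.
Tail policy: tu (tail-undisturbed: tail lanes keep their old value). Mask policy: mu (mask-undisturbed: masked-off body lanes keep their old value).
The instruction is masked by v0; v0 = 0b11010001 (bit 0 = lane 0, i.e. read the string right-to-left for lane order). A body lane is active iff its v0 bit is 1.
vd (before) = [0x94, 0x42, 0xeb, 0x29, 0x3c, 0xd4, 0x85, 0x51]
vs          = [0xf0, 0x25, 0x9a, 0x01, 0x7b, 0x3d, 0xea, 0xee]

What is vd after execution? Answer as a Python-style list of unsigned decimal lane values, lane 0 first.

lanes per group: 256·1/32 = 8
vl ← min(1, 8) = 1
  i=0: and(0x94,0xf0) → 144
  i=1: tail/keep → 66
  i=2: tail/keep → 235
  i=3: tail/keep → 41
  i=4: tail/keep → 60
  i=5: tail/keep → 212
  i=6: tail/keep → 133
  i=7: tail/keep → 81

vd = [144, 66, 235, 41, 60, 212, 133, 81]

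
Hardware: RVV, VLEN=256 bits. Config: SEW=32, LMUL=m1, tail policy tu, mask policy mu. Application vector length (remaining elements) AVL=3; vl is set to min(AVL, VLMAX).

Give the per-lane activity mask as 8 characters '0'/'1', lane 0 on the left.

predicate = 11100000

VLMAX = (256 × 1) / 32 = 8 lanes
vl ← min(3, 8) = 3
bits (lane 0 leftmost): 11100000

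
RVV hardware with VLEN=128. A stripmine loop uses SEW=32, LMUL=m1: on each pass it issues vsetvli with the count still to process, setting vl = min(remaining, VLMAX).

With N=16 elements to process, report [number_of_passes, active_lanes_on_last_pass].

[iterations, last_vl] = [4, 4]

VLMAX = VLEN×LMUL/SEW = 128×1/32 = 4
N=16: ⌈16/4⌉ = 4 iters; last vl = 16 − 3×4 = 4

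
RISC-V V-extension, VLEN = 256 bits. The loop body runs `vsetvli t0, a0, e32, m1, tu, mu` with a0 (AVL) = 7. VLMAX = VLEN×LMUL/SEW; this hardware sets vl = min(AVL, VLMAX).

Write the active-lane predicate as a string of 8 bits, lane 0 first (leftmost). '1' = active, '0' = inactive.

VLMAX = VLEN×LMUL/SEW = 256×1/32 = 8
AVL=7 ≤ VLMAX=8, so vl = 7
bits (lane 0 leftmost): 11111110

predicate = 11111110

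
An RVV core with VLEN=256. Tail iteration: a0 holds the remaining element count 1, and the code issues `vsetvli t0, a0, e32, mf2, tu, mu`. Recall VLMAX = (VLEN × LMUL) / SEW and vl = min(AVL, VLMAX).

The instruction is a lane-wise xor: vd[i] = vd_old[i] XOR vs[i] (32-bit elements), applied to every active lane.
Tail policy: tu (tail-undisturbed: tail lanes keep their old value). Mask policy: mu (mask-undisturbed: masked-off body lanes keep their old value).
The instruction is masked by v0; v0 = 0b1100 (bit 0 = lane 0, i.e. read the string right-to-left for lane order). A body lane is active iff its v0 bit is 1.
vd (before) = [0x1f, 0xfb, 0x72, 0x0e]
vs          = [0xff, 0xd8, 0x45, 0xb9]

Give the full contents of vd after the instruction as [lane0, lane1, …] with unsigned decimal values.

vd = [31, 251, 114, 14]

VLMAX = VLEN×LMUL/SEW = 256×1/2/32 = 4
vl ← min(1, 4) = 1
  i=0: mask-off/keep → 31
  i=1: tail/keep → 251
  i=2: tail/keep → 114
  i=3: tail/keep → 14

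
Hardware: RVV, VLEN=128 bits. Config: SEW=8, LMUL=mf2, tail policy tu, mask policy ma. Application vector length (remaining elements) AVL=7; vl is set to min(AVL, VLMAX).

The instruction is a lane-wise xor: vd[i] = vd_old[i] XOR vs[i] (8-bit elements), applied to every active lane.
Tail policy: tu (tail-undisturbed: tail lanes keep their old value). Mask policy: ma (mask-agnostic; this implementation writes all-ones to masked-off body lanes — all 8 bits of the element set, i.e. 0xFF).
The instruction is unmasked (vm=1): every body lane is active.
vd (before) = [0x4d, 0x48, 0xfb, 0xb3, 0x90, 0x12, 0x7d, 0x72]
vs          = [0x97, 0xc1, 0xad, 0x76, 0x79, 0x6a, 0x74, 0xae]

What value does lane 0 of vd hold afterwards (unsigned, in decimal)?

VLMAX = (128 × 1/2) / 8 = 8 lanes
vl ← min(7, 8) = 7
[0] xor(0x4d,0x97) = 0xda
[1] xor(0x48,0xc1) = 0x89
[2] xor(0xfb,0xad) = 0x56
[3] xor(0xb3,0x76) = 0xc5
[4] xor(0x90,0x79) = 0xe9
[5] xor(0x12,0x6a) = 0x78
[6] xor(0x7d,0x74) = 0x09
[7] tail/keep = 0x72

vd[0] = 218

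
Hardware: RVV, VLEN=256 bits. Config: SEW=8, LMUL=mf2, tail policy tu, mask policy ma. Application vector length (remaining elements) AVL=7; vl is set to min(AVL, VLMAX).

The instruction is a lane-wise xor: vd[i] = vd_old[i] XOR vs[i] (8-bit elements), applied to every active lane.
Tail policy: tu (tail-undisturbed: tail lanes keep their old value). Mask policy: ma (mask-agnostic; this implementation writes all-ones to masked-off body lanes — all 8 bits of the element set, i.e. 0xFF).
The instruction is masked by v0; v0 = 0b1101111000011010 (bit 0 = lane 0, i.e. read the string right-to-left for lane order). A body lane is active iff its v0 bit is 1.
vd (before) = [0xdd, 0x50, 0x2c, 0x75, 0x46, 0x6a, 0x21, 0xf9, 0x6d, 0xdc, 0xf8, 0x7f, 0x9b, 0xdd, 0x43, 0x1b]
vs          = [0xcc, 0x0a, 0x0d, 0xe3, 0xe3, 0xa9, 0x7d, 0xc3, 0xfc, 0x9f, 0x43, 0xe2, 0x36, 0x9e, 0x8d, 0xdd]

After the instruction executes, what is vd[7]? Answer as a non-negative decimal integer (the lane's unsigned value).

vd[7] = 249

VLMAX = (256 × 1/2) / 8 = 16 lanes
vl = min(AVL, VLMAX) = min(7, 16) = 7
lane  0: mask-off/ones ⇒ 0xff
lane  1: xor(0x50,0x0a) ⇒ 0x5a
lane  2: mask-off/ones ⇒ 0xff
lane  3: xor(0x75,0xe3) ⇒ 0x96
lane  4: xor(0x46,0xe3) ⇒ 0xa5
lane  5: mask-off/ones ⇒ 0xff
lane  6: mask-off/ones ⇒ 0xff
lane  7: tail/keep ⇒ 0xf9
lane  8: tail/keep ⇒ 0x6d
lane  9: tail/keep ⇒ 0xdc
lane 10: tail/keep ⇒ 0xf8
lane 11: tail/keep ⇒ 0x7f
lane 12: tail/keep ⇒ 0x9b
lane 13: tail/keep ⇒ 0xdd
lane 14: tail/keep ⇒ 0x43
lane 15: tail/keep ⇒ 0x1b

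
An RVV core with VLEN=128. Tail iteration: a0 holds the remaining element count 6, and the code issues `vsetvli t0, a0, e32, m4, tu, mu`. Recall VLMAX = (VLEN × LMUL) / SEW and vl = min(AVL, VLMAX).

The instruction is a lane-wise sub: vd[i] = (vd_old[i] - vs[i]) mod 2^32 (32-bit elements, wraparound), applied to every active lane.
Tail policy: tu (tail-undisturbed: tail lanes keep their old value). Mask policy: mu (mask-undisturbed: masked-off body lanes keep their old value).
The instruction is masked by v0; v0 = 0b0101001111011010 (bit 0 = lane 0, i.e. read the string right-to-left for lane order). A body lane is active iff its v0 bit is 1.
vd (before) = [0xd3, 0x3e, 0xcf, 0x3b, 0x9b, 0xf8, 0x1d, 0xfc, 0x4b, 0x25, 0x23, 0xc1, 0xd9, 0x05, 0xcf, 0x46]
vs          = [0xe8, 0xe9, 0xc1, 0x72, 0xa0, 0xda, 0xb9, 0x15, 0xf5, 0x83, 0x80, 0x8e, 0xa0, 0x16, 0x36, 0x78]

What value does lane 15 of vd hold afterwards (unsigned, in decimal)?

VLMAX = (128 × 4) / 32 = 16 lanes
vl = min(AVL, VLMAX) = min(6, 16) = 6
vd[0] mask-off/keep -> 0xd3
vd[1] sub(0x3e,0xe9) -> 0xffffff55
vd[2] mask-off/keep -> 0xcf
vd[3] sub(0x3b,0x72) -> 0xffffffc9
vd[4] sub(0x9b,0xa0) -> 0xfffffffb
vd[5] mask-off/keep -> 0xf8
vd[6] tail/keep -> 0x1d
vd[7] tail/keep -> 0xfc
vd[8] tail/keep -> 0x4b
vd[9] tail/keep -> 0x25
vd[10] tail/keep -> 0x23
vd[11] tail/keep -> 0xc1
vd[12] tail/keep -> 0xd9
vd[13] tail/keep -> 0x05
vd[14] tail/keep -> 0xcf
vd[15] tail/keep -> 0x46

vd[15] = 70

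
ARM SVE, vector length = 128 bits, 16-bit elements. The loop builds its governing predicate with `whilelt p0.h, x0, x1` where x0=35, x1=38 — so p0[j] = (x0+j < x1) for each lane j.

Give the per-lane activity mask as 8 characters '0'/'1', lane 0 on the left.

128-bit reg / 16-bit elem → 8 lanes
p0[j] = (35+j < 38); true for j=0..2 → 3 lanes set
bits (lane 0 leftmost): 11100000

predicate = 11100000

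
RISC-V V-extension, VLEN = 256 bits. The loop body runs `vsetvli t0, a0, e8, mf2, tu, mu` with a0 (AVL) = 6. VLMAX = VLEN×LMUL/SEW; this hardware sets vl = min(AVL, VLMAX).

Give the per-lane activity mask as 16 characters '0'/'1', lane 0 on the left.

predicate = 1111110000000000

lanes per group: 256·1/2/8 = 16
AVL=6 ≤ VLMAX=16, so vl = 6
bits (lane 0 leftmost): 1111110000000000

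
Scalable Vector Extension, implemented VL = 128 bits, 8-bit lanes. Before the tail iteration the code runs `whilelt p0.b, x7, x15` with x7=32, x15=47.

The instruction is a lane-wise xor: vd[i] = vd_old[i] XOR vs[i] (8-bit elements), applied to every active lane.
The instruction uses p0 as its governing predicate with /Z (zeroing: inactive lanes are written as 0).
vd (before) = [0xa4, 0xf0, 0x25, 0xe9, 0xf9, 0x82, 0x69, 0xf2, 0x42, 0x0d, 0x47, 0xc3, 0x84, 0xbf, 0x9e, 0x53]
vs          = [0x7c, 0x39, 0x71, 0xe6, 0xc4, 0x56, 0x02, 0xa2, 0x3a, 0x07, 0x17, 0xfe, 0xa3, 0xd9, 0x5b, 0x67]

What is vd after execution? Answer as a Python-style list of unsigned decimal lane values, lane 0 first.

128-bit reg / 8-bit elem → 16 lanes
whilelt: lane j active iff 32+j < 47 → j < 15 → 15 active
vd[0] xor(0xa4,0x7c) -> 0xd8
vd[1] xor(0xf0,0x39) -> 0xc9
vd[2] xor(0x25,0x71) -> 0x54
vd[3] xor(0xe9,0xe6) -> 0x0f
vd[4] xor(0xf9,0xc4) -> 0x3d
vd[5] xor(0x82,0x56) -> 0xd4
vd[6] xor(0x69,0x02) -> 0x6b
vd[7] xor(0xf2,0xa2) -> 0x50
vd[8] xor(0x42,0x3a) -> 0x78
vd[9] xor(0x0d,0x07) -> 0x0a
vd[10] xor(0x47,0x17) -> 0x50
vd[11] xor(0xc3,0xfe) -> 0x3d
vd[12] xor(0x84,0xa3) -> 0x27
vd[13] xor(0xbf,0xd9) -> 0x66
vd[14] xor(0x9e,0x5b) -> 0xc5
vd[15] tail/zero -> 0x00

vd = [216, 201, 84, 15, 61, 212, 107, 80, 120, 10, 80, 61, 39, 102, 197, 0]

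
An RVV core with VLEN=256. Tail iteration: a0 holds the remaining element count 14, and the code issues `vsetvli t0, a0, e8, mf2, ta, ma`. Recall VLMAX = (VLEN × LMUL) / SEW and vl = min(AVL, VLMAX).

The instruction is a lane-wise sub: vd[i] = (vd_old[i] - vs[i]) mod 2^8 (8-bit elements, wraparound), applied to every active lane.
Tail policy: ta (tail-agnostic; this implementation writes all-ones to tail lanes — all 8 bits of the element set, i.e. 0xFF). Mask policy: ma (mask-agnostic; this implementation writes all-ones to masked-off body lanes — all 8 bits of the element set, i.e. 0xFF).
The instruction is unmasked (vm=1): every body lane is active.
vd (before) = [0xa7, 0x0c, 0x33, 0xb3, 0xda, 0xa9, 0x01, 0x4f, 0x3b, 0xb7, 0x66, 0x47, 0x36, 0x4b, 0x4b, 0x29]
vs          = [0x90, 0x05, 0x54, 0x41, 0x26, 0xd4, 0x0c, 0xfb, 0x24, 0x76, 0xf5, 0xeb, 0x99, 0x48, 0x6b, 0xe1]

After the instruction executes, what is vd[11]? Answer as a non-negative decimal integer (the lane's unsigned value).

vd[11] = 92

VLMAX = (256 × 1/2) / 8 = 16 lanes
AVL=14 ≤ VLMAX=16, so vl = 14
lane  0: sub(0xa7,0x90) ⇒ 0x17
lane  1: sub(0x0c,0x05) ⇒ 0x07
lane  2: sub(0x33,0x54) ⇒ 0xdf
lane  3: sub(0xb3,0x41) ⇒ 0x72
lane  4: sub(0xda,0x26) ⇒ 0xb4
lane  5: sub(0xa9,0xd4) ⇒ 0xd5
lane  6: sub(0x01,0x0c) ⇒ 0xf5
lane  7: sub(0x4f,0xfb) ⇒ 0x54
lane  8: sub(0x3b,0x24) ⇒ 0x17
lane  9: sub(0xb7,0x76) ⇒ 0x41
lane 10: sub(0x66,0xf5) ⇒ 0x71
lane 11: sub(0x47,0xeb) ⇒ 0x5c
lane 12: sub(0x36,0x99) ⇒ 0x9d
lane 13: sub(0x4b,0x48) ⇒ 0x03
lane 14: tail/ones ⇒ 0xff
lane 15: tail/ones ⇒ 0xff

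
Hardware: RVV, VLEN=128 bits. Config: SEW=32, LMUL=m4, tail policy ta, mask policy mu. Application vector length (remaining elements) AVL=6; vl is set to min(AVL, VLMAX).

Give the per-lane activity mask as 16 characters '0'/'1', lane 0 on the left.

predicate = 1111110000000000

lanes per group: 128·4/32 = 16
vl = min(AVL, VLMAX) = min(6, 16) = 6
bits (lane 0 leftmost): 1111110000000000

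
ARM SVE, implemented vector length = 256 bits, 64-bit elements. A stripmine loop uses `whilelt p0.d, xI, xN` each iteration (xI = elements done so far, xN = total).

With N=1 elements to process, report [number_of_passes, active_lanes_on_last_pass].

[iterations, last_vl] = [1, 1]

register lanes = 256/64 = 4
1 elements at 4/iter → 1 passes, remainder 1 on the last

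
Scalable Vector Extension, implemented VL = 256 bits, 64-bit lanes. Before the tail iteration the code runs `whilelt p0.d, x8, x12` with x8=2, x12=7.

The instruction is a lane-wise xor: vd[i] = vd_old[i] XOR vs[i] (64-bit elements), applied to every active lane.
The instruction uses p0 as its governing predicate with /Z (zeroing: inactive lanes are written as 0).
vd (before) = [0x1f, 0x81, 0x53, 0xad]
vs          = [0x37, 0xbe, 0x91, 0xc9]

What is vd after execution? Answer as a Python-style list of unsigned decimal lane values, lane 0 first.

256-bit reg / 64-bit elem → 4 lanes
active while 2+j < 7, i.e. j ∈ [0,5) capped at 4 ⇒ 4
[0] xor(0x1f,0x37) = 0x28
[1] xor(0x81,0xbe) = 0x3f
[2] xor(0x53,0x91) = 0xc2
[3] xor(0xad,0xc9) = 0x64

vd = [40, 63, 194, 100]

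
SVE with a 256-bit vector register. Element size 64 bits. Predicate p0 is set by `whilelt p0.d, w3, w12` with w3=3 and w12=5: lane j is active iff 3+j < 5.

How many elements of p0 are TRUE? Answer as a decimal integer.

vl = 2

lane count: 256 div 64 = 4
whilelt: lane j active iff 3+j < 5 → j < 2 → 2 active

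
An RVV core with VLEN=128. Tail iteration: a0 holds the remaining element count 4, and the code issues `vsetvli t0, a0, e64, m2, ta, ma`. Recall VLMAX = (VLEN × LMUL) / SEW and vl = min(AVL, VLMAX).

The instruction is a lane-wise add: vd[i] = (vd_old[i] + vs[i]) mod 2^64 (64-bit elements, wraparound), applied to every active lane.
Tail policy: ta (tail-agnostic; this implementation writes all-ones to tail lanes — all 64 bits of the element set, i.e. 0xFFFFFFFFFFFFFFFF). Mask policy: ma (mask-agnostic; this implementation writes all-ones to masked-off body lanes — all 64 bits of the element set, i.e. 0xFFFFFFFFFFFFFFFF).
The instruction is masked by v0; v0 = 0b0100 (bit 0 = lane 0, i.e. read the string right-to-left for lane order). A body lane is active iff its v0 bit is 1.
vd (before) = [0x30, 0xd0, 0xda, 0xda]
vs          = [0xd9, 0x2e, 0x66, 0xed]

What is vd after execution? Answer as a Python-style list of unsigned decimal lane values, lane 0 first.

vd = [18446744073709551615, 18446744073709551615, 320, 18446744073709551615]

lanes per group: 128·2/64 = 4
vl ← min(4, 4) = 4
  i=0: mask-off/ones → 18446744073709551615
  i=1: mask-off/ones → 18446744073709551615
  i=2: add(0xda,0x66) → 320
  i=3: mask-off/ones → 18446744073709551615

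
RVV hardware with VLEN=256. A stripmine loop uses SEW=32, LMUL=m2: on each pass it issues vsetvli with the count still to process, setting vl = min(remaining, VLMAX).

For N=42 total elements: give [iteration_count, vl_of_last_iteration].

[iterations, last_vl] = [3, 10]

VLMAX = VLEN×LMUL/SEW = 256×2/32 = 16
42 elements at 16/iter → 3 passes, remainder 10 on the last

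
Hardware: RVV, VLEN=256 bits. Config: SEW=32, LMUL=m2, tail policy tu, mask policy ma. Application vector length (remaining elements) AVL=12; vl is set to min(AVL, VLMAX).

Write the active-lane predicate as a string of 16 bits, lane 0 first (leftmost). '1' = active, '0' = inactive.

predicate = 1111111111110000

VLMAX = VLEN×LMUL/SEW = 256×2/32 = 16
vl ← min(12, 16) = 12
bits (lane 0 leftmost): 1111111111110000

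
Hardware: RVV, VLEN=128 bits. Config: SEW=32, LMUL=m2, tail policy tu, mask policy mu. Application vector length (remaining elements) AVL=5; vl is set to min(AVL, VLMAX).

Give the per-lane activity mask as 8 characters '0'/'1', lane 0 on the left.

predicate = 11111000

VLMAX = VLEN×LMUL/SEW = 128×2/32 = 8
AVL=5 ≤ VLMAX=8, so vl = 5
bits (lane 0 leftmost): 11111000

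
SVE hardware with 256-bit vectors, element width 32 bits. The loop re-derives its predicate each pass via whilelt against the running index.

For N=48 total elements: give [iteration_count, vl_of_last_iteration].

256-bit reg / 32-bit elem → 8 lanes
iterations = ceil(48/8) = 6; final-pass vl = 8

[iterations, last_vl] = [6, 8]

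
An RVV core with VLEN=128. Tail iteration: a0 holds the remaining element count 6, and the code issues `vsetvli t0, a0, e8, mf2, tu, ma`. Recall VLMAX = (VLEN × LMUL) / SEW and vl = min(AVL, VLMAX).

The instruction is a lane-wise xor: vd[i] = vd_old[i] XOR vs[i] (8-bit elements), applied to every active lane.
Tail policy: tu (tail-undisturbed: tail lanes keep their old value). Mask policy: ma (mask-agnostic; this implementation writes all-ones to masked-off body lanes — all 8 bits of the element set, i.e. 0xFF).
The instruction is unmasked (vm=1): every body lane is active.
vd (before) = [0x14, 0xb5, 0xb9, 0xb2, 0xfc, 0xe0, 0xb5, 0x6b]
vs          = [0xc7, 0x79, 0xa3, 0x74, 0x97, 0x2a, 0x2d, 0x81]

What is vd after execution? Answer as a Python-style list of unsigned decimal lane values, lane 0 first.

lanes per group: 128·1/2/8 = 8
vl ← min(6, 8) = 6
vd[0] xor(0x14,0xc7) -> 0xd3
vd[1] xor(0xb5,0x79) -> 0xcc
vd[2] xor(0xb9,0xa3) -> 0x1a
vd[3] xor(0xb2,0x74) -> 0xc6
vd[4] xor(0xfc,0x97) -> 0x6b
vd[5] xor(0xe0,0x2a) -> 0xca
vd[6] tail/keep -> 0xb5
vd[7] tail/keep -> 0x6b

vd = [211, 204, 26, 198, 107, 202, 181, 107]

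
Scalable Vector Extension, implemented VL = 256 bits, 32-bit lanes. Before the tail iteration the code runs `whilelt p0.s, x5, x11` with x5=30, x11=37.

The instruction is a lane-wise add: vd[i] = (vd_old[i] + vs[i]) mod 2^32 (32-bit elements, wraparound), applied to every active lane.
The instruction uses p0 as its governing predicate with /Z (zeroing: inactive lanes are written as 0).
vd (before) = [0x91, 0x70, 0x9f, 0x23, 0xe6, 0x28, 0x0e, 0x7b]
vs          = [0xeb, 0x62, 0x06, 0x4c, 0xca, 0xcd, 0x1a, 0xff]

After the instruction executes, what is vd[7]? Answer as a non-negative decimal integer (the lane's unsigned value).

vd[7] = 0

lane count: 256 div 32 = 8
active while 30+j < 37, i.e. j ∈ [0,7) capped at 8 ⇒ 7
  i=0: add(0x91,0xeb) → 380
  i=1: add(0x70,0x62) → 210
  i=2: add(0x9f,0x06) → 165
  i=3: add(0x23,0x4c) → 111
  i=4: add(0xe6,0xca) → 432
  i=5: add(0x28,0xcd) → 245
  i=6: add(0x0e,0x1a) → 40
  i=7: tail/zero → 0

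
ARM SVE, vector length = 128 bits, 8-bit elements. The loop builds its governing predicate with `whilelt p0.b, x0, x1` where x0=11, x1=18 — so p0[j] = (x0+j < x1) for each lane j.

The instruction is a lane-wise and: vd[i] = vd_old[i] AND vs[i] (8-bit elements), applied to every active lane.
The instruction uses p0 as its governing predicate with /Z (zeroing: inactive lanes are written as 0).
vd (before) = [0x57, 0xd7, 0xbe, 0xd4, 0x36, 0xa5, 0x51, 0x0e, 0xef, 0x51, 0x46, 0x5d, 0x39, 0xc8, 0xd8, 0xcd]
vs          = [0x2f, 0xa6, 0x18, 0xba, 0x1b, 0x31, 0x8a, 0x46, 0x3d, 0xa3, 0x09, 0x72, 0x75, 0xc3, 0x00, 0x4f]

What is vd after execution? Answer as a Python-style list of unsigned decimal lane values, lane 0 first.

vd = [7, 134, 24, 144, 18, 33, 0, 0, 0, 0, 0, 0, 0, 0, 0, 0]

lane count: 128 div 8 = 16
whilelt: lane j active iff 11+j < 18 → j < 7 → 7 active
vd[0] and(0x57,0x2f) -> 0x07
vd[1] and(0xd7,0xa6) -> 0x86
vd[2] and(0xbe,0x18) -> 0x18
vd[3] and(0xd4,0xba) -> 0x90
vd[4] and(0x36,0x1b) -> 0x12
vd[5] and(0xa5,0x31) -> 0x21
vd[6] and(0x51,0x8a) -> 0x00
vd[7] tail/zero -> 0x00
vd[8] tail/zero -> 0x00
vd[9] tail/zero -> 0x00
vd[10] tail/zero -> 0x00
vd[11] tail/zero -> 0x00
vd[12] tail/zero -> 0x00
vd[13] tail/zero -> 0x00
vd[14] tail/zero -> 0x00
vd[15] tail/zero -> 0x00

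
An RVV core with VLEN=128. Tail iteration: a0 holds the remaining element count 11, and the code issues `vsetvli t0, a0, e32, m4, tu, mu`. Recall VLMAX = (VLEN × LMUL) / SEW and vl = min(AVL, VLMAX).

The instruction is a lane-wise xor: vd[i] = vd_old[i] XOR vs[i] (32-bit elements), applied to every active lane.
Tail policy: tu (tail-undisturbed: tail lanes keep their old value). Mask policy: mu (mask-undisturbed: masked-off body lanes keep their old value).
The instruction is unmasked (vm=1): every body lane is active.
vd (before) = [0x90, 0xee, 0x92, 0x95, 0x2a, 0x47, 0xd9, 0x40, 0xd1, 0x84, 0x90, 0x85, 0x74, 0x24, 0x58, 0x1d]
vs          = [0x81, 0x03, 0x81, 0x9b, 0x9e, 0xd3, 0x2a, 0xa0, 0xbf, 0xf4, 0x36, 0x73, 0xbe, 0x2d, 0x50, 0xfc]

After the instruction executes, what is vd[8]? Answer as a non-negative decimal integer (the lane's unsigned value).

lanes per group: 128·4/32 = 16
vl = min(AVL, VLMAX) = min(11, 16) = 11
  i=0: xor(0x90,0x81) → 17
  i=1: xor(0xee,0x03) → 237
  i=2: xor(0x92,0x81) → 19
  i=3: xor(0x95,0x9b) → 14
  i=4: xor(0x2a,0x9e) → 180
  i=5: xor(0x47,0xd3) → 148
  i=6: xor(0xd9,0x2a) → 243
  i=7: xor(0x40,0xa0) → 224
  i=8: xor(0xd1,0xbf) → 110
  i=9: xor(0x84,0xf4) → 112
  i=10: xor(0x90,0x36) → 166
  i=11: tail/keep → 133
  i=12: tail/keep → 116
  i=13: tail/keep → 36
  i=14: tail/keep → 88
  i=15: tail/keep → 29

vd[8] = 110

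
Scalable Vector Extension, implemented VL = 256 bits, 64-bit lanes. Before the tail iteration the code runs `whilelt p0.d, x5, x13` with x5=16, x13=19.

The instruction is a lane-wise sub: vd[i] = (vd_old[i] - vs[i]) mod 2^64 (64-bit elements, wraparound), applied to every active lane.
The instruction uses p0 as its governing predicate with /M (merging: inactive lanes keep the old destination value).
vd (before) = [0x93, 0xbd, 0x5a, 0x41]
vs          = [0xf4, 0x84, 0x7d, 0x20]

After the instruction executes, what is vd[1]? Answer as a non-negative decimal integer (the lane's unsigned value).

vd[1] = 57

register lanes = 256/64 = 4
whilelt: lane j active iff 16+j < 19 → j < 3 → 3 active
vd[0] sub(0x93,0xf4) -> 0xffffffffffffff9f
vd[1] sub(0xbd,0x84) -> 0x39
vd[2] sub(0x5a,0x7d) -> 0xffffffffffffffdd
vd[3] tail/keep -> 0x41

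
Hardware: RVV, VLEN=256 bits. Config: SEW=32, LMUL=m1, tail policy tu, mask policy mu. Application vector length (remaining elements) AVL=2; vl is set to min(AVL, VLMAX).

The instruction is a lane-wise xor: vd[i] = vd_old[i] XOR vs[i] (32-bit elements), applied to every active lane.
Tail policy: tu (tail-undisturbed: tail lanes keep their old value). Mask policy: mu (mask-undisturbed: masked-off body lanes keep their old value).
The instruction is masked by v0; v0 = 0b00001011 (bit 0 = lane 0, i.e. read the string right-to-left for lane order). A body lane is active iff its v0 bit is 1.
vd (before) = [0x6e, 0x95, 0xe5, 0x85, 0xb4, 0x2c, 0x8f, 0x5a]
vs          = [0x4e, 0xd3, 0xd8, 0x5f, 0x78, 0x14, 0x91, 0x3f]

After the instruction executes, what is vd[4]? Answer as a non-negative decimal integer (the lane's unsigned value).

vd[4] = 180

VLMAX = VLEN×LMUL/SEW = 256×1/32 = 8
vl ← min(2, 8) = 2
vd[0] xor(0x6e,0x4e) -> 0x20
vd[1] xor(0x95,0xd3) -> 0x46
vd[2] tail/keep -> 0xe5
vd[3] tail/keep -> 0x85
vd[4] tail/keep -> 0xb4
vd[5] tail/keep -> 0x2c
vd[6] tail/keep -> 0x8f
vd[7] tail/keep -> 0x5a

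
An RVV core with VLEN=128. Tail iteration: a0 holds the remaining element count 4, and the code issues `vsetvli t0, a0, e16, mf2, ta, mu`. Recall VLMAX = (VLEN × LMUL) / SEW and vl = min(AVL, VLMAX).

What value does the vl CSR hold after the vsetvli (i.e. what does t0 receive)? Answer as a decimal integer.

vl = 4

lanes per group: 128·1/2/16 = 4
AVL=4 ≤ VLMAX=4, so vl = 4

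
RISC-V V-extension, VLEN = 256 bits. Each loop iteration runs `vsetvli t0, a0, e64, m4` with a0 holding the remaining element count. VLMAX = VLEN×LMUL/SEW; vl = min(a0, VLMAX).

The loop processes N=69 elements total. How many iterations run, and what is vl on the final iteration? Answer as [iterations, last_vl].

VLMAX = (256 × 4) / 64 = 16 lanes
69 elements at 16/iter → 5 passes, remainder 5 on the last

[iterations, last_vl] = [5, 5]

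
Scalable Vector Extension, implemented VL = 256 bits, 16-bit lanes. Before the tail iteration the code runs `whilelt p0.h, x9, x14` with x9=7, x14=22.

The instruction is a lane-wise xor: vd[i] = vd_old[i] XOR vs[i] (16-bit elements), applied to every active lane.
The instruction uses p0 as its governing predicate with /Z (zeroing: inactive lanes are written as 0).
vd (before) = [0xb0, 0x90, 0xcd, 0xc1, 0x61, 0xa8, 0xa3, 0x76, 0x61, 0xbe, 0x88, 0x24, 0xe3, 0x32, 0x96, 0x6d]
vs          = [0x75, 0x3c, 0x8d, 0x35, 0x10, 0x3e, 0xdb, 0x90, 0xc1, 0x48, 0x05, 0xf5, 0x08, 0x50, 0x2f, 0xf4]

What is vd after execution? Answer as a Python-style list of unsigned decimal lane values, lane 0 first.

lane count: 256 div 16 = 16
active while 7+j < 22, i.e. j ∈ [0,15) capped at 16 ⇒ 15
vd[0] xor(0xb0,0x75) -> 0xc5
vd[1] xor(0x90,0x3c) -> 0xac
vd[2] xor(0xcd,0x8d) -> 0x40
vd[3] xor(0xc1,0x35) -> 0xf4
vd[4] xor(0x61,0x10) -> 0x71
vd[5] xor(0xa8,0x3e) -> 0x96
vd[6] xor(0xa3,0xdb) -> 0x78
vd[7] xor(0x76,0x90) -> 0xe6
vd[8] xor(0x61,0xc1) -> 0xa0
vd[9] xor(0xbe,0x48) -> 0xf6
vd[10] xor(0x88,0x05) -> 0x8d
vd[11] xor(0x24,0xf5) -> 0xd1
vd[12] xor(0xe3,0x08) -> 0xeb
vd[13] xor(0x32,0x50) -> 0x62
vd[14] xor(0x96,0x2f) -> 0xb9
vd[15] tail/zero -> 0x00

vd = [197, 172, 64, 244, 113, 150, 120, 230, 160, 246, 141, 209, 235, 98, 185, 0]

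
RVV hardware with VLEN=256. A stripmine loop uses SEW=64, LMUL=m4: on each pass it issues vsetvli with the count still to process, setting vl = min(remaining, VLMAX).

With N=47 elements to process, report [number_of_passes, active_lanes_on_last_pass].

[iterations, last_vl] = [3, 15]

VLMAX = (256 × 4) / 64 = 16 lanes
47 elements at 16/iter → 3 passes, remainder 15 on the last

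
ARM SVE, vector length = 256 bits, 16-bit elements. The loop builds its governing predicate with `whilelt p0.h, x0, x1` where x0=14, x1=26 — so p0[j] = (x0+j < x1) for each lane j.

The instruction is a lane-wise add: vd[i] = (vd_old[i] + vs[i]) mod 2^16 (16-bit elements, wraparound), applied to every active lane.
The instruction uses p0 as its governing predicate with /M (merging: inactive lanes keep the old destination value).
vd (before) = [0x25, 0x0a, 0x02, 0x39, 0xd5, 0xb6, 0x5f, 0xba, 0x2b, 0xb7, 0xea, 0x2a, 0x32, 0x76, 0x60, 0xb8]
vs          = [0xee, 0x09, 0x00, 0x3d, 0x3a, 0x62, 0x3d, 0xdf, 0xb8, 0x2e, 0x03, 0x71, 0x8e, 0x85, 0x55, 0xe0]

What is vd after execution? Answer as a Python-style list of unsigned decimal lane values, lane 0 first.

256-bit reg / 16-bit elem → 16 lanes
whilelt: lane j active iff 14+j < 26 → j < 12 → 12 active
vd[0] add(0x25,0xee) -> 0x113
vd[1] add(0x0a,0x09) -> 0x13
vd[2] add(0x02,0x00) -> 0x02
vd[3] add(0x39,0x3d) -> 0x76
vd[4] add(0xd5,0x3a) -> 0x10f
vd[5] add(0xb6,0x62) -> 0x118
vd[6] add(0x5f,0x3d) -> 0x9c
vd[7] add(0xba,0xdf) -> 0x199
vd[8] add(0x2b,0xb8) -> 0xe3
vd[9] add(0xb7,0x2e) -> 0xe5
vd[10] add(0xea,0x03) -> 0xed
vd[11] add(0x2a,0x71) -> 0x9b
vd[12] tail/keep -> 0x32
vd[13] tail/keep -> 0x76
vd[14] tail/keep -> 0x60
vd[15] tail/keep -> 0xb8

vd = [275, 19, 2, 118, 271, 280, 156, 409, 227, 229, 237, 155, 50, 118, 96, 184]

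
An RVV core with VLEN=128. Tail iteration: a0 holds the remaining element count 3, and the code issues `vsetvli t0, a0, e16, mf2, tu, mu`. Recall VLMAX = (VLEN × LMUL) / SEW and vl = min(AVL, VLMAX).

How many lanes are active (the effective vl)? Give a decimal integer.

vl = 3

VLMAX = VLEN×LMUL/SEW = 128×1/2/16 = 4
vl ← min(3, 4) = 3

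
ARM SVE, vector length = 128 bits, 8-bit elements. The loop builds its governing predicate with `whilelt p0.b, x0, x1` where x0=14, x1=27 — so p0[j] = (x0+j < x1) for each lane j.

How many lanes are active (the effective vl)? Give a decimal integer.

lane count: 128 div 8 = 16
p0[j] = (14+j < 27); true for j=0..12 → 13 lanes set

vl = 13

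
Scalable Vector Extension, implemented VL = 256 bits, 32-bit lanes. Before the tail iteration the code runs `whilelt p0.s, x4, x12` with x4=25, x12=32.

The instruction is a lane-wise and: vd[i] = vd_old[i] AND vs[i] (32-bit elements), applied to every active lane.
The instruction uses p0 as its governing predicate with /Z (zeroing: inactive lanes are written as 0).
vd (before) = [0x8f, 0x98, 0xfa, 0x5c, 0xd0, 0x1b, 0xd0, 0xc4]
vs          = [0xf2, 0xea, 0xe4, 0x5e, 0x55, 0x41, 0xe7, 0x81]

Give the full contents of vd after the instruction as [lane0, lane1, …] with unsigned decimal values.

vd = [130, 136, 224, 92, 80, 1, 192, 0]

register lanes = 256/32 = 8
active while 25+j < 32, i.e. j ∈ [0,7) capped at 8 ⇒ 7
vd[0] and(0x8f,0xf2) -> 0x82
vd[1] and(0x98,0xea) -> 0x88
vd[2] and(0xfa,0xe4) -> 0xe0
vd[3] and(0x5c,0x5e) -> 0x5c
vd[4] and(0xd0,0x55) -> 0x50
vd[5] and(0x1b,0x41) -> 0x01
vd[6] and(0xd0,0xe7) -> 0xc0
vd[7] tail/zero -> 0x00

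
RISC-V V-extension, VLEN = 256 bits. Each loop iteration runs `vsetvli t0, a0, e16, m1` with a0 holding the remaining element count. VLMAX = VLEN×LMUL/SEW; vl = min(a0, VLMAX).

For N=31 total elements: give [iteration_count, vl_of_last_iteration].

lanes per group: 256·1/16 = 16
iterations = ceil(31/16) = 2; final-pass vl = 15

[iterations, last_vl] = [2, 15]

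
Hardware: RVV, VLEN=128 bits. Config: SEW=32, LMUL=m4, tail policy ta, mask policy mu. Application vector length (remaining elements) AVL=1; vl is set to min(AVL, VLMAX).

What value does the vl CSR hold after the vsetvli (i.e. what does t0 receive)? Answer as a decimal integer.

vl = 1

VLMAX = VLEN×LMUL/SEW = 128×4/32 = 16
AVL=1 ≤ VLMAX=16, so vl = 1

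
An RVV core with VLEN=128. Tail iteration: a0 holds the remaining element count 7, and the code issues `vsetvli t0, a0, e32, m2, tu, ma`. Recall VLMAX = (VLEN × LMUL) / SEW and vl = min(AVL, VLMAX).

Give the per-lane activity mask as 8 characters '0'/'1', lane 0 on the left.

predicate = 11111110

VLMAX = (128 × 2) / 32 = 8 lanes
vl ← min(7, 8) = 7
bits (lane 0 leftmost): 11111110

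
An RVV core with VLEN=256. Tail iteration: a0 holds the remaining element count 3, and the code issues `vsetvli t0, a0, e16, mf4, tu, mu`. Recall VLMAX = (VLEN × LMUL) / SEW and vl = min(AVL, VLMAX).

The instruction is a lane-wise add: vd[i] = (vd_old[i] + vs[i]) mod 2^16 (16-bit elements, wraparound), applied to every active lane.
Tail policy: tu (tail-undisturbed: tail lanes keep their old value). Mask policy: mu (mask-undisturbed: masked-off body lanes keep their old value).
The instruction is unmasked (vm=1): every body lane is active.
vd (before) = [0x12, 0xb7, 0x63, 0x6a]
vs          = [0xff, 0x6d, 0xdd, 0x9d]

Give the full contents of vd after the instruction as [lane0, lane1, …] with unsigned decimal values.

vd = [273, 292, 320, 106]

VLMAX = VLEN×LMUL/SEW = 256×1/4/16 = 4
vl ← min(3, 4) = 3
vd[0] add(0x12,0xff) -> 0x111
vd[1] add(0xb7,0x6d) -> 0x124
vd[2] add(0x63,0xdd) -> 0x140
vd[3] tail/keep -> 0x6a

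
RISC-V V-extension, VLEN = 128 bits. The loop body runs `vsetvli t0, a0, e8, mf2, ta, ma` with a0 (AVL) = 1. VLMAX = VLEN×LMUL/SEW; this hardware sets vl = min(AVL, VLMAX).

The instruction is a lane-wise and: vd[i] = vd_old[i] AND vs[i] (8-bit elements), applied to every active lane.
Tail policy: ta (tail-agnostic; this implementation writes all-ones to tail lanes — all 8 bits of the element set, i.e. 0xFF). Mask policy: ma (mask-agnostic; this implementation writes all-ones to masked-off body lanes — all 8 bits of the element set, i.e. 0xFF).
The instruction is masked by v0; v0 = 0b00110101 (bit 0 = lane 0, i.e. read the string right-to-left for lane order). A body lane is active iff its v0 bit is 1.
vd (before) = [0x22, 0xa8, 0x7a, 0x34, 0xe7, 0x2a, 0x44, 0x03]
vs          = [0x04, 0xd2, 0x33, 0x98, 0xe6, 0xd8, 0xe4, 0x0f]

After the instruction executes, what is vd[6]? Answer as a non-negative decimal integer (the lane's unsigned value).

vd[6] = 255

VLMAX = (128 × 1/2) / 8 = 8 lanes
vl = min(AVL, VLMAX) = min(1, 8) = 1
[0] and(0x22,0x04) = 0x00
[1] tail/ones = 0xff
[2] tail/ones = 0xff
[3] tail/ones = 0xff
[4] tail/ones = 0xff
[5] tail/ones = 0xff
[6] tail/ones = 0xff
[7] tail/ones = 0xff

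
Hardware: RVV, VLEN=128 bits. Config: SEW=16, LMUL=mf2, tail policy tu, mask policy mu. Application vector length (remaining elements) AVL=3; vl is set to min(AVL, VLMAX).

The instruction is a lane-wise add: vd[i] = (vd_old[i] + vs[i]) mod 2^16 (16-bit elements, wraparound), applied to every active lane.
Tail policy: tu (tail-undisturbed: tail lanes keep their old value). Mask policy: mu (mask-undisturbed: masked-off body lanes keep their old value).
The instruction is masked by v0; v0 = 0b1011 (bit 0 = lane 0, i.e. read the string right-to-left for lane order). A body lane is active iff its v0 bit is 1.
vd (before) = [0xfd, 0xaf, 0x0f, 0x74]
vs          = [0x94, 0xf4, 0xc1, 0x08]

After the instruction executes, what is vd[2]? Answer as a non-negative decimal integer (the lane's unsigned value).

vd[2] = 15

lanes per group: 128·1/2/16 = 4
vl = min(AVL, VLMAX) = min(3, 4) = 3
[0] add(0xfd,0x94) = 0x191
[1] add(0xaf,0xf4) = 0x1a3
[2] mask-off/keep = 0x0f
[3] tail/keep = 0x74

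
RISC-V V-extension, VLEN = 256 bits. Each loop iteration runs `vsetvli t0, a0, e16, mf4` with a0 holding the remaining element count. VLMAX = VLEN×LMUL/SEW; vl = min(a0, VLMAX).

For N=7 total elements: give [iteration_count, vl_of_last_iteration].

[iterations, last_vl] = [2, 3]

lanes per group: 256·1/4/16 = 4
iterations = ceil(7/4) = 2; final-pass vl = 3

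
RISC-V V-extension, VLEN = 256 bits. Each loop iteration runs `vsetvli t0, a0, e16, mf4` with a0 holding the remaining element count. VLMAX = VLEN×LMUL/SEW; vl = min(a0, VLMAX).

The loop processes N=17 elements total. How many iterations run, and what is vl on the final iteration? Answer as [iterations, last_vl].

VLMAX = VLEN×LMUL/SEW = 256×1/4/16 = 4
17 elements at 4/iter → 5 passes, remainder 1 on the last

[iterations, last_vl] = [5, 1]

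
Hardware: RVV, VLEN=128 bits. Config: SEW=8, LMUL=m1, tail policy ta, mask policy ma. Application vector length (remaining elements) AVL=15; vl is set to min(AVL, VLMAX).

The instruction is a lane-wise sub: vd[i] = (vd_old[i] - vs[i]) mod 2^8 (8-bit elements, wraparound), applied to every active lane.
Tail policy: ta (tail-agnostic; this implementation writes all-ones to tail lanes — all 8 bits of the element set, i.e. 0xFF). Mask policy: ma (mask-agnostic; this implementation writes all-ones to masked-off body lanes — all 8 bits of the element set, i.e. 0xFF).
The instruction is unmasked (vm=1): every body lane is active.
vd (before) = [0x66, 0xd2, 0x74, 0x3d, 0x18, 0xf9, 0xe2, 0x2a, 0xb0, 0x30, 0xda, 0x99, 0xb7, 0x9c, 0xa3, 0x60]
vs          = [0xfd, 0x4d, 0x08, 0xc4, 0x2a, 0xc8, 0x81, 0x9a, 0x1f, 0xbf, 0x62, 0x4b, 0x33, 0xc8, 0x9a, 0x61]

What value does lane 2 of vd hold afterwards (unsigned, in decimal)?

VLMAX = VLEN×LMUL/SEW = 128×1/8 = 16
AVL=15 ≤ VLMAX=16, so vl = 15
[0] sub(0x66,0xfd) = 0x69
[1] sub(0xd2,0x4d) = 0x85
[2] sub(0x74,0x08) = 0x6c
[3] sub(0x3d,0xc4) = 0x79
[4] sub(0x18,0x2a) = 0xee
[5] sub(0xf9,0xc8) = 0x31
[6] sub(0xe2,0x81) = 0x61
[7] sub(0x2a,0x9a) = 0x90
[8] sub(0xb0,0x1f) = 0x91
[9] sub(0x30,0xbf) = 0x71
[10] sub(0xda,0x62) = 0x78
[11] sub(0x99,0x4b) = 0x4e
[12] sub(0xb7,0x33) = 0x84
[13] sub(0x9c,0xc8) = 0xd4
[14] sub(0xa3,0x9a) = 0x09
[15] tail/ones = 0xff

vd[2] = 108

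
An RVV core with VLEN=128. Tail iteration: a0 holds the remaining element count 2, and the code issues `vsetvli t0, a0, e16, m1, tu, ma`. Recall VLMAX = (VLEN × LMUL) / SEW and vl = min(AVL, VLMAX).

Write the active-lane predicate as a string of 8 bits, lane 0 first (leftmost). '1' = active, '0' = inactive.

VLMAX = VLEN×LMUL/SEW = 128×1/16 = 8
vl ← min(2, 8) = 2
bits (lane 0 leftmost): 11000000

predicate = 11000000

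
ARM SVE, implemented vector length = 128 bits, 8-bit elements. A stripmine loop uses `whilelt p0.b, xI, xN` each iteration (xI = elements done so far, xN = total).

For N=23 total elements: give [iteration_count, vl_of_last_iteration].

[iterations, last_vl] = [2, 7]

128-bit reg / 8-bit elem → 16 lanes
23 elements at 16/iter → 2 passes, remainder 7 on the last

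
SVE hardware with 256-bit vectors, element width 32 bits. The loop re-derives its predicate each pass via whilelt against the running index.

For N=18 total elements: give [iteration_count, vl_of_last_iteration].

lane count: 256 div 32 = 8
N=18: ⌈18/8⌉ = 3 iters; last vl = 18 − 2×8 = 2

[iterations, last_vl] = [3, 2]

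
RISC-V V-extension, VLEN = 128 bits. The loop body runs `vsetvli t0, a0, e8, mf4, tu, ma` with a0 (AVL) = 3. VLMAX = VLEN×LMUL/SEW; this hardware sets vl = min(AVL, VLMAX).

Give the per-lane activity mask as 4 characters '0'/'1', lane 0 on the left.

predicate = 1110

VLMAX = VLEN×LMUL/SEW = 128×1/4/8 = 4
vl = min(AVL, VLMAX) = min(3, 4) = 3
bits (lane 0 leftmost): 1110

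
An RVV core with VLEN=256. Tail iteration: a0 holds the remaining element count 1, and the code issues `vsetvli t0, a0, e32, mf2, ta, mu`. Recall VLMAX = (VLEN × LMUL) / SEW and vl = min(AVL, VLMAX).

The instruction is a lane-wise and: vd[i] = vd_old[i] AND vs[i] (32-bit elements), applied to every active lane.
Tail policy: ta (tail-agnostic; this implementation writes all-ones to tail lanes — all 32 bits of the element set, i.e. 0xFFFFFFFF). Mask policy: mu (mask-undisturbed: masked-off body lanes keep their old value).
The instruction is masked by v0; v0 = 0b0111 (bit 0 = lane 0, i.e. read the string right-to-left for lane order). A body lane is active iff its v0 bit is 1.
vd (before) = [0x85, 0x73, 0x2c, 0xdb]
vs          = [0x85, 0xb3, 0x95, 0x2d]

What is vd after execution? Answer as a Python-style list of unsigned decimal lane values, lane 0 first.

vd = [133, 4294967295, 4294967295, 4294967295]

lanes per group: 256·1/2/32 = 4
AVL=1 ≤ VLMAX=4, so vl = 1
  i=0: and(0x85,0x85) → 133
  i=1: tail/ones → 4294967295
  i=2: tail/ones → 4294967295
  i=3: tail/ones → 4294967295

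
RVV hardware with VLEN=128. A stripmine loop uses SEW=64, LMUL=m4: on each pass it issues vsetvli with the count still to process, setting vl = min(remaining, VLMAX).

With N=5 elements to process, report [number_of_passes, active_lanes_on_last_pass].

VLMAX = VLEN×LMUL/SEW = 128×4/64 = 8
iterations = ceil(5/8) = 1; final-pass vl = 5

[iterations, last_vl] = [1, 5]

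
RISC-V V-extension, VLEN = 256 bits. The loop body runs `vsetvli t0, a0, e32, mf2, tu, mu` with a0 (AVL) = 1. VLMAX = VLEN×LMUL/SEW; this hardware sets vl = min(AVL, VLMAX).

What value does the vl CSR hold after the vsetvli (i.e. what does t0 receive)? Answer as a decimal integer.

VLMAX = VLEN×LMUL/SEW = 256×1/2/32 = 4
AVL=1 ≤ VLMAX=4, so vl = 1

vl = 1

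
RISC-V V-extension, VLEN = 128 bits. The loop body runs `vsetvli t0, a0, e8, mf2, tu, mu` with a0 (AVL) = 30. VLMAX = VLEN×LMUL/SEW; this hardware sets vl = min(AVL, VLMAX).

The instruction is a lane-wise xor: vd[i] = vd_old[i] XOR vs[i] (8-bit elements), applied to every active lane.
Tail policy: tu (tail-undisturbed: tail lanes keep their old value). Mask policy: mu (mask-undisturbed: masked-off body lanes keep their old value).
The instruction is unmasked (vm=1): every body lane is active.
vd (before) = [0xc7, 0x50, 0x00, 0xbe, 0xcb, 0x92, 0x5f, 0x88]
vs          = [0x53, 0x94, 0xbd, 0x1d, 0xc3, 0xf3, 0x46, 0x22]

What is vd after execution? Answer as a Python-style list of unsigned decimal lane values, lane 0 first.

VLMAX = (128 × 1/2) / 8 = 8 lanes
vl = min(AVL, VLMAX) = min(30, 8) = 8
vd[0] xor(0xc7,0x53) -> 0x94
vd[1] xor(0x50,0x94) -> 0xc4
vd[2] xor(0x00,0xbd) -> 0xbd
vd[3] xor(0xbe,0x1d) -> 0xa3
vd[4] xor(0xcb,0xc3) -> 0x08
vd[5] xor(0x92,0xf3) -> 0x61
vd[6] xor(0x5f,0x46) -> 0x19
vd[7] xor(0x88,0x22) -> 0xaa

vd = [148, 196, 189, 163, 8, 97, 25, 170]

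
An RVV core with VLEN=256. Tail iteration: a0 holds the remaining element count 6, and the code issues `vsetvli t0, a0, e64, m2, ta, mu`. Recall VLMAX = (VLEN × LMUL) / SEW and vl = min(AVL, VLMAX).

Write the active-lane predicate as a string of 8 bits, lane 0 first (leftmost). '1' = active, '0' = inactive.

lanes per group: 256·2/64 = 8
AVL=6 ≤ VLMAX=8, so vl = 6
bits (lane 0 leftmost): 11111100

predicate = 11111100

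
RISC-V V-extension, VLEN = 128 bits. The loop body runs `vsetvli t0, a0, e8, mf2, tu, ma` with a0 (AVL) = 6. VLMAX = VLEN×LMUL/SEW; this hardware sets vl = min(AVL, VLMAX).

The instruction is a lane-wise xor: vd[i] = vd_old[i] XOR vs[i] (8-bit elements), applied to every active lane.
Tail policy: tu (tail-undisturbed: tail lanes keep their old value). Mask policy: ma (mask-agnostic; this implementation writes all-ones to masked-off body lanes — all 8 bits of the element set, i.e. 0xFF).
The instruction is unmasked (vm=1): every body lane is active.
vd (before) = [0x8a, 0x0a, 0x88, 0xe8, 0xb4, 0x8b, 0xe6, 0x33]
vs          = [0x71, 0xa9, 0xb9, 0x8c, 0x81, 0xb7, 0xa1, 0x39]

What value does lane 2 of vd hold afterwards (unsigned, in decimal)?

vd[2] = 49

VLMAX = (128 × 1/2) / 8 = 8 lanes
vl = min(AVL, VLMAX) = min(6, 8) = 6
lane  0: xor(0x8a,0x71) ⇒ 0xfb
lane  1: xor(0x0a,0xa9) ⇒ 0xa3
lane  2: xor(0x88,0xb9) ⇒ 0x31
lane  3: xor(0xe8,0x8c) ⇒ 0x64
lane  4: xor(0xb4,0x81) ⇒ 0x35
lane  5: xor(0x8b,0xb7) ⇒ 0x3c
lane  6: tail/keep ⇒ 0xe6
lane  7: tail/keep ⇒ 0x33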